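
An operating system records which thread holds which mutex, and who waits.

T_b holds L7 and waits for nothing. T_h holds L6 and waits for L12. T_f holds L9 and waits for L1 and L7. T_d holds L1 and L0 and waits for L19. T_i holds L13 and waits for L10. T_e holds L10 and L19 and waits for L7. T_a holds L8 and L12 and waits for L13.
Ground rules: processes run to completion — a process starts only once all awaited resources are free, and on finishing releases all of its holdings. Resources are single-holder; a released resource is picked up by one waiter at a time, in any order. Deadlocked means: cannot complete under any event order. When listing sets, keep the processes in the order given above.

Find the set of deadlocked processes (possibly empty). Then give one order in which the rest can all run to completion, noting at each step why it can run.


Nothing here is deadlocked.
Key observation: no waiting chain loops back on itself — every chain ends at a process that waits on nothing, so everyone eventually runs.
One completion order for the rest: T_b, T_e, T_i, T_d, T_a, T_h, T_f.
Step-by-step check:
  T_b waits on nothing -> runs at once and releases L7
  run T_e (all its waits — L7 — are resolved); releases L10 and L19
  run T_i (all its waits — L10 — are resolved); releases L13
  run T_d (all its waits — L19 — are resolved); releases L1 and L0
  run T_a (all its waits — L13 — are resolved); releases L8 and L12
  run T_h (all its waits — L12 — are resolved); releases L6
  run T_f (all its waits — L1 and L7 — are resolved); releases L9


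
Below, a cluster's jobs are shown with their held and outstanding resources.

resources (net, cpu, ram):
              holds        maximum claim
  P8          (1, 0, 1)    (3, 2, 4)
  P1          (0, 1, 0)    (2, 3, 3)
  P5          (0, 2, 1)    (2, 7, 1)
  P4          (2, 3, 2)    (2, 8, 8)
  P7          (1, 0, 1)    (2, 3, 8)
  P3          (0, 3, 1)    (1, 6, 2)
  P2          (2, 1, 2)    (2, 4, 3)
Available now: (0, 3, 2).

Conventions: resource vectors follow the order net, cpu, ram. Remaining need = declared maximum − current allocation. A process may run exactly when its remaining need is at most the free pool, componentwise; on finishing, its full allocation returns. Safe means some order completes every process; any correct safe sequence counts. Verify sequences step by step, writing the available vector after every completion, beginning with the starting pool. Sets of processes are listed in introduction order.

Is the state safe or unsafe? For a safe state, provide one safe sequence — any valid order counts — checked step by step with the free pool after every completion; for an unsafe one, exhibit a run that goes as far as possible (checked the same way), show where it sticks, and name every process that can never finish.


SAFE — a valid safe sequence is P2, P1, P3, P8, P5, P7, P4.
Key observation: at P2 the run first touches a limit — (0, 3, 1) against (0, 3, 2), exact on a resource it actually requests.
Check, step by step:
  pool = (0, 3, 2)
  run P2 (needs (0, 3, 1), free (0, 3, 2)); after release of (2, 1, 2) the pool is (2, 4, 4)
  run P1 (needs (2, 2, 3), free (2, 4, 4)); after release of (0, 1, 0) the pool is (2, 5, 4)
  run P3 (needs (1, 3, 1), free (2, 5, 4)); after release of (0, 3, 1) the pool is (2, 8, 5)
  run P8 (needs (2, 2, 3), free (2, 8, 5)); after release of (1, 0, 1) the pool is (3, 8, 6)
  run P5 (needs (2, 5, 0), free (3, 8, 6)); after release of (0, 2, 1) the pool is (3, 10, 7)
  run P7 (needs (1, 3, 7), free (3, 10, 7)); after release of (1, 0, 1) the pool is (4, 10, 8)
  run P4 (needs (0, 5, 6), free (4, 10, 8)); after release of (2, 3, 2) the pool is (6, 13, 10)


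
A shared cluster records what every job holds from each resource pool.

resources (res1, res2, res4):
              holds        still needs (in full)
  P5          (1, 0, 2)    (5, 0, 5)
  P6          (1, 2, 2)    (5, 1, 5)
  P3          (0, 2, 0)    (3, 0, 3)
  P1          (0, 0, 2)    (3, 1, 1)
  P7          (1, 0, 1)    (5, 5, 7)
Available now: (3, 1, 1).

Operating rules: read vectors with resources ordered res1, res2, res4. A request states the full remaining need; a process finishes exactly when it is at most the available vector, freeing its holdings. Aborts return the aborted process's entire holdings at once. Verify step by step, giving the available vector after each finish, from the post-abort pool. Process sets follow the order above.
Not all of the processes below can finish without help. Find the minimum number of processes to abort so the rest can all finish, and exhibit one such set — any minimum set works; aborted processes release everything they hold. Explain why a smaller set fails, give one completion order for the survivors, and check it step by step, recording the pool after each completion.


Minimum abort set: P6 and P7.
Key observation: P5 had no path to completion before; after the abort of P6 and P7 ((2, 2, 3) returned), step 3 is where it fits.
No one abort is enough; case by case: P5 alone leaves P6 blocked (short on res1); P6 alone leaves P5 blocked (short on res1); P3 alone leaves P5 blocked (short on res1 and res4); P1 alone leaves P5 blocked (short on res1 and res4); P7 alone leaves P5 blocked (short on res1 and res4).
The survivors complete as P3, P1, P5. Step-by-step check (starting from the post-abort pool):
  pool = (5, 3, 4)
  run P3 (needs (3, 0, 3), free (5, 3, 4)); after release of (0, 2, 0) the pool is (5, 5, 4)
  run P1 (needs (3, 1, 1), free (5, 5, 4)); after release of (0, 0, 2) the pool is (5, 5, 6)
  run P5 (needs (5, 0, 5), free (5, 5, 6)); after release of (1, 0, 2) the pool is (6, 5, 8)


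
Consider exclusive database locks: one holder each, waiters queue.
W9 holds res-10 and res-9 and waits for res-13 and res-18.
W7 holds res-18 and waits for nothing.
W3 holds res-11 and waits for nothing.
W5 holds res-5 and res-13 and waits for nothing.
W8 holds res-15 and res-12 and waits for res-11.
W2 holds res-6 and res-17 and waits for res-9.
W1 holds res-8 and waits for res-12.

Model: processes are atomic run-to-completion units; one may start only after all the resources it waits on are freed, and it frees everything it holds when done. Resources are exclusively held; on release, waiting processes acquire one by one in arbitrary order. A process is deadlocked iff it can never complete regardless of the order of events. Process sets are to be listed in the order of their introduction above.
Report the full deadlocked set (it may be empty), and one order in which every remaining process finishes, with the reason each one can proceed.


Nothing here is deadlocked.
Key observation: no waiting chain loops back on itself — every chain ends at a process that waits on nothing, so everyone eventually runs.
The rest can finish in the order W3, W5, W7, W9, W2, W8, W1.
Step-by-step check:
  W3: no waits; runs immediately, freeing res-11
  W5: no waits; runs immediately, freeing res-5 and res-13
  W7: no waits; runs immediately, freeing res-18
  W9 waits on res-13 and res-18 — all released -> runs and releases res-10 and res-9
  W2 waits on res-9 — all released -> runs and releases res-6 and res-17
  W8 waits on res-11 — all released -> runs and releases res-15 and res-12
  W1 waits on res-12 — all released -> runs and releases res-8


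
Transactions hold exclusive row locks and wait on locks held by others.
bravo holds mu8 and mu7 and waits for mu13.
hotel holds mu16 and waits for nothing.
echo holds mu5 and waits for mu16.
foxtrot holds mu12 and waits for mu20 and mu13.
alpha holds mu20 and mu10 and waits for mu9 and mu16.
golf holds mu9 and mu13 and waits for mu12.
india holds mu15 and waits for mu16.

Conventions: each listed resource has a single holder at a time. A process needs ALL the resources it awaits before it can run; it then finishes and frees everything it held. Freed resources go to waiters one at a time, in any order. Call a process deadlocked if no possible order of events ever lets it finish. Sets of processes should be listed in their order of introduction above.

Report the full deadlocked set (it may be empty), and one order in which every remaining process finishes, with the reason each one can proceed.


The deadlocked set is bravo, foxtrot, alpha and golf.
Key observation: nobody on the ring golf -> foxtrot -> alpha -> golf can start until another member finishes, which never happens; bravo waits into the deadlock from upstream.
One completion order for the rest: hotel, india, echo.
Walking it through:
  hotel waits on nothing -> runs at once and releases mu16
  india: everything it awaited (mu16) is free; runs, freeing mu15
  echo: everything it awaited (mu16) is free; runs, freeing mu5


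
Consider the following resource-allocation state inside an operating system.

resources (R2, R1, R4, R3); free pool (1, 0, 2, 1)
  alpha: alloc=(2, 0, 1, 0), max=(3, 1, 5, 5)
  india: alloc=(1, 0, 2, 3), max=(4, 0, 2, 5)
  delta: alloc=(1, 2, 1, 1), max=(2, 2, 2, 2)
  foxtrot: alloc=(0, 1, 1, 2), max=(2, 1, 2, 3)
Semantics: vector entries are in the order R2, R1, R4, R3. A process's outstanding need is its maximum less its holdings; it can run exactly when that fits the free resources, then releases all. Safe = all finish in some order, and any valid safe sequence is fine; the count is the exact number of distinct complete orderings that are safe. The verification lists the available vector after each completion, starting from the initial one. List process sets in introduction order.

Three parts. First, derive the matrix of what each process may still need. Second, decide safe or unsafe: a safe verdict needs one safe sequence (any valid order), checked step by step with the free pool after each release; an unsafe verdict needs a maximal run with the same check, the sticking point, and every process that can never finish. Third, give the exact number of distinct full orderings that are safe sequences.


(1) Need matrix, components ordered R2, R1, R4, R3:
  alpha: (1, 1, 4, 5)
  india: (3, 0, 0, 2)
  delta: (1, 0, 1, 1)
  foxtrot: (2, 0, 1, 1)
(2) The state is UNSAFE.
Key observation: after delta, foxtrot the pool peaks at (2, 3, 4, 4), and each blocked process is short somewhere: alpha on R3; india on R2.
A maximal execution: delta, foxtrot — then nothing else fits. Walking it through:
  pool = (1, 0, 2, 1)
  run delta (needs (1, 0, 1, 1), free (1, 0, 2, 1)); after release of (1, 2, 1, 1) the pool is (2, 2, 3, 2)
  run foxtrot (needs (2, 0, 1, 1), free (2, 2, 3, 2)); after release of (0, 1, 1, 2) the pool is (2, 3, 4, 4)
  blocked: alpha wants (1, 1, 4, 5), pool (2, 3, 4, 4) — not enough R3
  blocked: india wants (3, 0, 0, 2), pool (2, 3, 4, 4) — not enough R2
Never able to finish: alpha and india.
(3) The exact count: 0 of the possible complete orderings are safe sequences.


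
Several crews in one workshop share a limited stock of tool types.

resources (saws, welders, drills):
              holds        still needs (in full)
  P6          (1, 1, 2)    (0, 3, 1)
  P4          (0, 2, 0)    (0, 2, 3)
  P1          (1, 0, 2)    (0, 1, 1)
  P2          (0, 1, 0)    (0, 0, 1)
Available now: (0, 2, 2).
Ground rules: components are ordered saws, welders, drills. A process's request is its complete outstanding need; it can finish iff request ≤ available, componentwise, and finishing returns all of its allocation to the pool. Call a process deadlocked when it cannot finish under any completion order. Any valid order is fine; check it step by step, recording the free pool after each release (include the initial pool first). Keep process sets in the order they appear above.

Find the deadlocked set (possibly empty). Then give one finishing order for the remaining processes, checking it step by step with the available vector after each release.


The deadlocked set is empty.
Key observation: P1 can run right away; the returned allocation unlocks the remaining processes in turn.
The rest can finish in the order P1, P2, P6, P4. Check, step by step:
  pool = (0, 2, 2)
  run P1 (needs (0, 1, 1), free (0, 2, 2)); after release of (1, 0, 2) the pool is (1, 2, 4)
  run P2 (needs (0, 0, 1), free (1, 2, 4)); after release of (0, 1, 0) the pool is (1, 3, 4)
  run P6 (needs (0, 3, 1), free (1, 3, 4)); after release of (1, 1, 2) the pool is (2, 4, 6)
  run P4 (needs (0, 2, 3), free (2, 4, 6)); after release of (0, 2, 0) the pool is (2, 6, 6)


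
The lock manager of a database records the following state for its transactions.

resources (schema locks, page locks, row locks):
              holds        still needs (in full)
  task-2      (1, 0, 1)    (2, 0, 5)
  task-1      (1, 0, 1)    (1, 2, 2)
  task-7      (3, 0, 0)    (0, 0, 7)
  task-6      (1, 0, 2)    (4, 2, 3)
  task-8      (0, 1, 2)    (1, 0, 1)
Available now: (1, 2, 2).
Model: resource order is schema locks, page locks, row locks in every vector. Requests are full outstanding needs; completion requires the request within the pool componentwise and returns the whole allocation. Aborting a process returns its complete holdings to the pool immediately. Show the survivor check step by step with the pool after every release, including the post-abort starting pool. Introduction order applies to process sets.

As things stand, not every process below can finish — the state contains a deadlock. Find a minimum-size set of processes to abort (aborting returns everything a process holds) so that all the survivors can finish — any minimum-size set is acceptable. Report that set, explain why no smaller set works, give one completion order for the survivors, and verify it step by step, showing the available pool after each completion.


Minimum abort set: task-7.
Key observation: aborting task-7 returns (3, 0, 0), and task-6 — hopeless before — runs at step 2 with the returned capacity in the pool.
No smaller set exists: with zero aborts the deadlock remains.
One survivor order: task-8, task-6, task-2, task-1. Walking it through (post-abort pool first):
  pool = (4, 2, 2)
  task-8 needs (1, 0, 1) <= (4, 2, 2) -> finishes; pool += (0, 1, 2) = (4, 3, 4)
  task-6 needs (4, 2, 3) <= (4, 3, 4) -> finishes; pool += (1, 0, 2) = (5, 3, 6)
  task-2 needs (2, 0, 5) <= (5, 3, 6) -> finishes; pool += (1, 0, 1) = (6, 3, 7)
  task-1 needs (1, 2, 2) <= (6, 3, 7) -> finishes; pool += (1, 0, 1) = (7, 3, 8)


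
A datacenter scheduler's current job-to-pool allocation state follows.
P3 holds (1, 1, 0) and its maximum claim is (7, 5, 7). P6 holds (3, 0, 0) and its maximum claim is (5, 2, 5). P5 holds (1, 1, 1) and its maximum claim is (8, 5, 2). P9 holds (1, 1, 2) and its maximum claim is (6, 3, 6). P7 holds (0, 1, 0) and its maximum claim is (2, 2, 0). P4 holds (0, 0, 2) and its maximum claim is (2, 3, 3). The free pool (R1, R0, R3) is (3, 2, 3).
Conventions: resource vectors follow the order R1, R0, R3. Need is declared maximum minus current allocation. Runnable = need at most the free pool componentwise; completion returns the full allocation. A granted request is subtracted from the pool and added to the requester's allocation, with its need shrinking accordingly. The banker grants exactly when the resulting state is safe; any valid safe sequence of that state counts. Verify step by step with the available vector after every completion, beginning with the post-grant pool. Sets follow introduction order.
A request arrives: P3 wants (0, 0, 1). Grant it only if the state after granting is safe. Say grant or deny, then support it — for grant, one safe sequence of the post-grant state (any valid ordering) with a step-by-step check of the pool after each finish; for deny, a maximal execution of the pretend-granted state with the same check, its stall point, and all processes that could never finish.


DENY. Granting would leave the state unsafe.
Key observation: after P7, P4 the pool peaks at (3, 3, 4), and each blocked process is short somewhere: P3 on R1, R0, R3; P6 on R3; P5 on R1, R0; P9 on R1.
Pretend the grant happened; the run P7, P4 goes as far as possible. Verifying each step:
  pool = (3, 2, 2)
  P7: need (2, 1, 0) fits (3, 2, 2); releases (0, 1, 0), pool now (3, 3, 2)
  P4: need (2, 3, 1) fits (3, 3, 2); releases (0, 0, 2), pool now (3, 3, 4)
  blocked: P3 wants (6, 4, 6), pool (3, 3, 4) — not enough R1, R0 and R3
  blocked: P6 wants (2, 2, 5), pool (3, 3, 4) — not enough R3
  blocked: P5 wants (7, 4, 1), pool (3, 3, 4) — not enough R1 and R0
  blocked: P9 wants (5, 2, 4), pool (3, 3, 4) — not enough R1
Processes that could never finish after the grant: P3, P6, P5 and P9.


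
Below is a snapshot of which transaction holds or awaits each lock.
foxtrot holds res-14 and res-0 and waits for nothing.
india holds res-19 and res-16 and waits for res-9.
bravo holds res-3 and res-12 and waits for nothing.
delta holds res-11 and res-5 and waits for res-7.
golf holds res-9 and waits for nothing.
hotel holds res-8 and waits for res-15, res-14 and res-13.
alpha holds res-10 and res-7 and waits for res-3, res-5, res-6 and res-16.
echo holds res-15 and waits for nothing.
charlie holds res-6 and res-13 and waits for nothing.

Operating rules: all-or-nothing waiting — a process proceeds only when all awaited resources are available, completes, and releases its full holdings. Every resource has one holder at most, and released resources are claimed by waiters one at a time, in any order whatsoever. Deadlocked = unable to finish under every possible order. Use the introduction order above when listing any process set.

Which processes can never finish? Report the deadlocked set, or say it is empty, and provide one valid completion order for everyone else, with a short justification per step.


The deadlocked set is delta and alpha.
Key observation: delta -> alpha -> delta is a circular wait — nothing in it can go first; no other process is dragged down with it.
A valid finishing order for the others: charlie, echo, foxtrot, golf, india, bravo, hotel.
Verifying each step:
  charlie: no waits; runs immediately, freeing res-6 and res-13
  echo: no waits; runs immediately, freeing res-15
  foxtrot: no waits; runs immediately, freeing res-14 and res-0
  golf: no waits; runs immediately, freeing res-9
  india waits on res-9 — all released -> runs and releases res-19 and res-16
  bravo: no waits; runs immediately, freeing res-3 and res-12
  hotel waits on res-15, res-14 and res-13 — all released -> runs and releases res-8


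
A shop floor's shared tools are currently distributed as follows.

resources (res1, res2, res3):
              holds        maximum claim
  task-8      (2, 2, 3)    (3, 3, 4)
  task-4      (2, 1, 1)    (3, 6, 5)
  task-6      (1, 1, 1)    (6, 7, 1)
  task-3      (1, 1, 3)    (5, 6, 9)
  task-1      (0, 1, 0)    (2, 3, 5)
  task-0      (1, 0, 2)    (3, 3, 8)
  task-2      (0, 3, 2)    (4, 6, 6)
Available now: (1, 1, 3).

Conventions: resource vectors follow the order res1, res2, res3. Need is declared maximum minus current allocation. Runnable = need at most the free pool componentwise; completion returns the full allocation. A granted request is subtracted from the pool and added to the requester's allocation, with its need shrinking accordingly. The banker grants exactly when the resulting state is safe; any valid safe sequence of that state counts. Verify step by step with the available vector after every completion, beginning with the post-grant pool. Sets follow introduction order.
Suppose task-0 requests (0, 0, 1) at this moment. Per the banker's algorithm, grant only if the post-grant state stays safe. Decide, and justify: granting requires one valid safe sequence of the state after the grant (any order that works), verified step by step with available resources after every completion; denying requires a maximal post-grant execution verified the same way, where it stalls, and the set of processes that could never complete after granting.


GRANT — the state after the grant stays safe, e.g. via task-8, task-0, task-2, task-1, task-3, task-4, task-6.
Key observation: the grant leaves (1, 1, 2) free — enough for task-8, whose release restarts the cascade.
Step-by-step check of the post-grant state:
  pool = (1, 1, 2)
  run task-8 (needs (1, 1, 1), free (1, 1, 2)); after release of (2, 2, 3) the pool is (3, 3, 5)
  run task-0 (needs (2, 3, 5), free (3, 3, 5)); after release of (1, 0, 3) the pool is (4, 3, 8)
  run task-2 (needs (4, 3, 4), free (4, 3, 8)); after release of (0, 3, 2) the pool is (4, 6, 10)
  run task-1 (needs (2, 2, 5), free (4, 6, 10)); after release of (0, 1, 0) the pool is (4, 7, 10)
  run task-3 (needs (4, 5, 6), free (4, 7, 10)); after release of (1, 1, 3) the pool is (5, 8, 13)
  run task-4 (needs (1, 5, 4), free (5, 8, 13)); after release of (2, 1, 1) the pool is (7, 9, 14)
  run task-6 (needs (5, 6, 0), free (7, 9, 14)); after release of (1, 1, 1) the pool is (8, 10, 15)


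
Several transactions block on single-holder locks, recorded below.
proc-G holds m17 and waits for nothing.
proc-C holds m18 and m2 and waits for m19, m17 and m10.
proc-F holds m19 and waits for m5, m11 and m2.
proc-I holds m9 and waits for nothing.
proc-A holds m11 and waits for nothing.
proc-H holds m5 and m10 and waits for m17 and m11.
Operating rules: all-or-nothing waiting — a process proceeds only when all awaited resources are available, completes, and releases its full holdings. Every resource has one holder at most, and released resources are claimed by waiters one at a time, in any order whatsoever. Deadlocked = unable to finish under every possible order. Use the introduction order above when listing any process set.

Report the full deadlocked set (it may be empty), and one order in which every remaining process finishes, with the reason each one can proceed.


Deadlocked set: proc-C and proc-F.
Key observation: nobody on the ring proc-C -> proc-F -> proc-C can start until another member finishes, which never happens; no other process is dragged down with it.
The rest can finish in the order proc-G, proc-A, proc-I, proc-H.
Verifying each step:
  proc-G: no waits; runs immediately, freeing m17
  proc-A: no waits; runs immediately, freeing m11
  proc-I: no waits; runs immediately, freeing m9
  run proc-H (all its waits — m17 and m11 — are resolved); releases m5 and m10


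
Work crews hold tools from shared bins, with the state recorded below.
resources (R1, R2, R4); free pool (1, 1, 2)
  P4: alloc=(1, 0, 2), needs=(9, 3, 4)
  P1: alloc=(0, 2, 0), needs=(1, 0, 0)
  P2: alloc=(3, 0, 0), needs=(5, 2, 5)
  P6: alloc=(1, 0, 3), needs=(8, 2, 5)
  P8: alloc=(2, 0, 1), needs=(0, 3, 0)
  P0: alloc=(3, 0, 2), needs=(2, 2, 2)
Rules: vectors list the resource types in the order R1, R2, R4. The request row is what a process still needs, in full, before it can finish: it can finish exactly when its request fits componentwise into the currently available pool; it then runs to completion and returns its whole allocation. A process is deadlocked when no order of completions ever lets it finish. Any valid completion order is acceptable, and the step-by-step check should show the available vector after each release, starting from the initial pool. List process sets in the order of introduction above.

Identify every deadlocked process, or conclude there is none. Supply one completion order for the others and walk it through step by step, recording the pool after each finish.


The deadlocked set is empty.
Key observation: no deadlock: P1 fits now, and the freed resources carry the rest through.
A valid finishing order for the others: P1, P8, P0, P2, P4, P6. Verifying each step:
  pool = (1, 1, 2)
  P1 needs (1, 0, 0) <= (1, 1, 2) -> finishes; pool += (0, 2, 0) = (1, 3, 2)
  P8 needs (0, 3, 0) <= (1, 3, 2) -> finishes; pool += (2, 0, 1) = (3, 3, 3)
  P0 needs (2, 2, 2) <= (3, 3, 3) -> finishes; pool += (3, 0, 2) = (6, 3, 5)
  P2 needs (5, 2, 5) <= (6, 3, 5) -> finishes; pool += (3, 0, 0) = (9, 3, 5)
  P4 needs (9, 3, 4) <= (9, 3, 5) -> finishes; pool += (1, 0, 2) = (10, 3, 7)
  P6 needs (8, 2, 5) <= (10, 3, 7) -> finishes; pool += (1, 0, 3) = (11, 3, 10)


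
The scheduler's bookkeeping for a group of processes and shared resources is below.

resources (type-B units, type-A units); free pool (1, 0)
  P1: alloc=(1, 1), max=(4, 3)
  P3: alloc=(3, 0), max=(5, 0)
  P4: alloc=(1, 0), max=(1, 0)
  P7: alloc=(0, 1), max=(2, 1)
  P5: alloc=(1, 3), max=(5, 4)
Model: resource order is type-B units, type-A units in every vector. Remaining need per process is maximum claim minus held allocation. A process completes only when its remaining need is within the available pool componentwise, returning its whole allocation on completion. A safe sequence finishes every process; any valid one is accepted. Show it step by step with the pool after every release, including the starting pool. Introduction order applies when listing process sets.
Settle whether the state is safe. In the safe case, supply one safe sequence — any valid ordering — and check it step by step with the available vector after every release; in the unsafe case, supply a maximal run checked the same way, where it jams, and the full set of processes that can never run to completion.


SAFE, for example via the order P4, P3, P7, P5, P1.
Key observation: the order's first zero-slack moment is P3 ((2, 0) needed, (2, 0) free — a requested resource with nothing to spare).
Verifying each step:
  pool = (1, 0)
  P4 needs (0, 0) <= (1, 0) -> finishes; pool += (1, 0) = (2, 0)
  P3 needs (2, 0) <= (2, 0) -> finishes; pool += (3, 0) = (5, 0)
  P7 needs (2, 0) <= (5, 0) -> finishes; pool += (0, 1) = (5, 1)
  P5 needs (4, 1) <= (5, 1) -> finishes; pool += (1, 3) = (6, 4)
  P1 needs (3, 2) <= (6, 4) -> finishes; pool += (1, 1) = (7, 5)


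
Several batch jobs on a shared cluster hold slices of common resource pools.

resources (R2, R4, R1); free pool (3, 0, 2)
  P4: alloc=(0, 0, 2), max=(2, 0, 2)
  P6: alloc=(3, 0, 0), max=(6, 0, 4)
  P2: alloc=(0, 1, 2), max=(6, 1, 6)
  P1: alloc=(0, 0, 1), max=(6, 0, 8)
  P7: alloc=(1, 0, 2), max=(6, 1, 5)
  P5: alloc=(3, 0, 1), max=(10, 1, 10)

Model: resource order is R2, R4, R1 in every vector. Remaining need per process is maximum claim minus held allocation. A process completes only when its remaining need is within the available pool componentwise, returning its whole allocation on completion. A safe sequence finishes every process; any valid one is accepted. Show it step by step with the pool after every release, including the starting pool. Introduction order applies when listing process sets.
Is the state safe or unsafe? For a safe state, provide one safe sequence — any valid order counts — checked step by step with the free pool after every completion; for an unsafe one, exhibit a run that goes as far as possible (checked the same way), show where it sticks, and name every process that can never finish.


SAFE. One safe sequence: P4, P6, P2, P7, P1, P5.
Key observation: the order's first zero-slack moment is P6 ((3, 0, 4) needed, (3, 0, 4) free — a requested resource with nothing to spare).
Check, step by step:
  pool = (3, 0, 2)
  P4 needs (2, 0, 0) <= (3, 0, 2) -> finishes; pool += (0, 0, 2) = (3, 0, 4)
  P6 needs (3, 0, 4) <= (3, 0, 4) -> finishes; pool += (3, 0, 0) = (6, 0, 4)
  P2 needs (6, 0, 4) <= (6, 0, 4) -> finishes; pool += (0, 1, 2) = (6, 1, 6)
  P7 needs (5, 1, 3) <= (6, 1, 6) -> finishes; pool += (1, 0, 2) = (7, 1, 8)
  P1 needs (6, 0, 7) <= (7, 1, 8) -> finishes; pool += (0, 0, 1) = (7, 1, 9)
  P5 needs (7, 1, 9) <= (7, 1, 9) -> finishes; pool += (3, 0, 1) = (10, 1, 10)


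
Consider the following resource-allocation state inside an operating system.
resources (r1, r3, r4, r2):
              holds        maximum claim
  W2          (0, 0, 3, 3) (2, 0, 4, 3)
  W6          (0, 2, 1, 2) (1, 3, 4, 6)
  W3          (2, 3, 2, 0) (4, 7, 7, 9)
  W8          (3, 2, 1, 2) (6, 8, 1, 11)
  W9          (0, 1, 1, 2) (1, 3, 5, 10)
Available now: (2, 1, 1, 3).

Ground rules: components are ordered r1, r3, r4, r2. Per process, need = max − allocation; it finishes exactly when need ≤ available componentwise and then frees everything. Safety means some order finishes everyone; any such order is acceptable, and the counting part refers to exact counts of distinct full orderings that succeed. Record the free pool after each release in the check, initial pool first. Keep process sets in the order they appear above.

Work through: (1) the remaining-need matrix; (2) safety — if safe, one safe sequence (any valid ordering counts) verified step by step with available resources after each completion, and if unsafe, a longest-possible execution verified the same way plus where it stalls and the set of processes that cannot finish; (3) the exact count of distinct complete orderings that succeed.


(1) Outstanding need per process (order r1, r3, r4, r2):
  W2: (2, 0, 1, 0)
  W6: (1, 1, 3, 4)
  W3: (2, 4, 5, 9)
  W8: (3, 6, 0, 9)
  W9: (1, 2, 4, 8)
(2) The state is SAFE; one workable sequence: W2, W6, W9, W3, W8.
Key observation: the order's first zero-slack moment is W2 ((2, 0, 1, 0) needed, (2, 1, 1, 3) free — a requested resource with nothing to spare).
Check, step by step:
  pool = (2, 1, 1, 3)
  W2 needs (2, 0, 1, 0) <= (2, 1, 1, 3) -> finishes; pool += (0, 0, 3, 3) = (2, 1, 4, 6)
  W6 needs (1, 1, 3, 4) <= (2, 1, 4, 6) -> finishes; pool += (0, 2, 1, 2) = (2, 3, 5, 8)
  W9 needs (1, 2, 4, 8) <= (2, 3, 5, 8) -> finishes; pool += (0, 1, 1, 2) = (2, 4, 6, 10)
  W3 needs (2, 4, 5, 9) <= (2, 4, 6, 10) -> finishes; pool += (2, 3, 2, 0) = (4, 7, 8, 10)
  W8 needs (3, 6, 0, 9) <= (4, 7, 8, 10) -> finishes; pool += (3, 2, 1, 2) = (7, 9, 9, 12)
(3) Exactly 1 of the possible complete orderings is a safe sequence.


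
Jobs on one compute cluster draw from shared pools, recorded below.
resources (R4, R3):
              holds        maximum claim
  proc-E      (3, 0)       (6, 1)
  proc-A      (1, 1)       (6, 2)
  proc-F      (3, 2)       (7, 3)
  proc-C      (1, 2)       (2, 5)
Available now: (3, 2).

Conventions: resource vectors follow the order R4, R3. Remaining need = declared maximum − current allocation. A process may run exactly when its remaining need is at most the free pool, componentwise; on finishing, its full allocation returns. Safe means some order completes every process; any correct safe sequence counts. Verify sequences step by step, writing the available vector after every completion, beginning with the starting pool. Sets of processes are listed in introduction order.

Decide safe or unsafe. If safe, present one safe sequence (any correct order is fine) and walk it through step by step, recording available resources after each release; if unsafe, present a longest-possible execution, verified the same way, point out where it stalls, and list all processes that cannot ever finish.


The state is SAFE; one workable sequence: proc-E, proc-A, proc-C, proc-F.
Key observation: the order's first zero-slack moment is proc-E ((3, 1) needed, (3, 2) free — a requested resource with nothing to spare).
Check, step by step:
  pool = (3, 2)
  proc-E: need (3, 1) fits (3, 2); releases (3, 0), pool now (6, 2)
  proc-A: need (5, 1) fits (6, 2); releases (1, 1), pool now (7, 3)
  proc-C: need (1, 3) fits (7, 3); releases (1, 2), pool now (8, 5)
  proc-F: need (4, 1) fits (8, 5); releases (3, 2), pool now (11, 7)


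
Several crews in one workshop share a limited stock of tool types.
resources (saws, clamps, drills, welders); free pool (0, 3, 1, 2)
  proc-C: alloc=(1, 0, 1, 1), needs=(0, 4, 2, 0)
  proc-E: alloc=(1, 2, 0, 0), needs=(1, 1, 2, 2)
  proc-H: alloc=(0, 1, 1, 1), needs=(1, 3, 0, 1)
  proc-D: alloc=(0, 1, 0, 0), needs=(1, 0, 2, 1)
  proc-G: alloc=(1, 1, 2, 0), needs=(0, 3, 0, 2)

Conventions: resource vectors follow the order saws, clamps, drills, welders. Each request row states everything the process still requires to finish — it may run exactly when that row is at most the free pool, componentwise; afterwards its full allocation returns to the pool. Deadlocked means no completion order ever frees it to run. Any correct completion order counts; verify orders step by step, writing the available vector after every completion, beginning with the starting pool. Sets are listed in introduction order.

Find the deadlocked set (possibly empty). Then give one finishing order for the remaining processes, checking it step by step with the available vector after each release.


Nothing here is deadlocked.
Key observation: proc-G can run right away; the returned allocation unlocks the remaining processes in turn.
The rest can finish in the order proc-G, proc-E, proc-D, proc-C, proc-H. Verifying each step:
  pool = (0, 3, 1, 2)
  proc-G: need (0, 3, 0, 2) fits (0, 3, 1, 2); releases (1, 1, 2, 0), pool now (1, 4, 3, 2)
  proc-E: need (1, 1, 2, 2) fits (1, 4, 3, 2); releases (1, 2, 0, 0), pool now (2, 6, 3, 2)
  proc-D: need (1, 0, 2, 1) fits (2, 6, 3, 2); releases (0, 1, 0, 0), pool now (2, 7, 3, 2)
  proc-C: need (0, 4, 2, 0) fits (2, 7, 3, 2); releases (1, 0, 1, 1), pool now (3, 7, 4, 3)
  proc-H: need (1, 3, 0, 1) fits (3, 7, 4, 3); releases (0, 1, 1, 1), pool now (3, 8, 5, 4)


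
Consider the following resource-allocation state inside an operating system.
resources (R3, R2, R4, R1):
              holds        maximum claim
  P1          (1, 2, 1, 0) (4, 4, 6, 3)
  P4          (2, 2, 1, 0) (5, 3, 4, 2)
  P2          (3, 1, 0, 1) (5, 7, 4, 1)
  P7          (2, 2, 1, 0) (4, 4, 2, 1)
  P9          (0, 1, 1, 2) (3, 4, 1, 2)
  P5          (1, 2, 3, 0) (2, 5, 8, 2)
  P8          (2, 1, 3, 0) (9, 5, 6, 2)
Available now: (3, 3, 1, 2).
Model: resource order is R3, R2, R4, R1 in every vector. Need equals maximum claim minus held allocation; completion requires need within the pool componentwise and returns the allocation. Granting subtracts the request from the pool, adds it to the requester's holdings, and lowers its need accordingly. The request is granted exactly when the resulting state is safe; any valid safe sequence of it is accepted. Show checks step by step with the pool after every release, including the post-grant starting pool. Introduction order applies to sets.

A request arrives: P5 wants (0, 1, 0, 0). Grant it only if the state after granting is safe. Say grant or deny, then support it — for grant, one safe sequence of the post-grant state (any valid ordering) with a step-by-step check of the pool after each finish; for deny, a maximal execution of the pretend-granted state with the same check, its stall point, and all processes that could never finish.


GRANT: granting preserves safety; a valid post-grant sequence is P7, P9, P4, P2, P8, P5, P1.
Key observation: with (3, 2, 1, 2) left after the transfer, P7 can run at once — the state stays safe.
Verifying the post-grant state step by step:
  pool = (3, 2, 1, 2)
  P7: need (2, 2, 1, 1) fits (3, 2, 1, 2); releases (2, 2, 1, 0), pool now (5, 4, 2, 2)
  P9: need (3, 3, 0, 0) fits (5, 4, 2, 2); releases (0, 1, 1, 2), pool now (5, 5, 3, 4)
  P4: need (3, 1, 3, 2) fits (5, 5, 3, 4); releases (2, 2, 1, 0), pool now (7, 7, 4, 4)
  P2: need (2, 6, 4, 0) fits (7, 7, 4, 4); releases (3, 1, 0, 1), pool now (10, 8, 4, 5)
  P8: need (7, 4, 3, 2) fits (10, 8, 4, 5); releases (2, 1, 3, 0), pool now (12, 9, 7, 5)
  P5: need (1, 2, 5, 2) fits (12, 9, 7, 5); releases (1, 3, 3, 0), pool now (13, 12, 10, 5)
  P1: need (3, 2, 5, 3) fits (13, 12, 10, 5); releases (1, 2, 1, 0), pool now (14, 14, 11, 5)


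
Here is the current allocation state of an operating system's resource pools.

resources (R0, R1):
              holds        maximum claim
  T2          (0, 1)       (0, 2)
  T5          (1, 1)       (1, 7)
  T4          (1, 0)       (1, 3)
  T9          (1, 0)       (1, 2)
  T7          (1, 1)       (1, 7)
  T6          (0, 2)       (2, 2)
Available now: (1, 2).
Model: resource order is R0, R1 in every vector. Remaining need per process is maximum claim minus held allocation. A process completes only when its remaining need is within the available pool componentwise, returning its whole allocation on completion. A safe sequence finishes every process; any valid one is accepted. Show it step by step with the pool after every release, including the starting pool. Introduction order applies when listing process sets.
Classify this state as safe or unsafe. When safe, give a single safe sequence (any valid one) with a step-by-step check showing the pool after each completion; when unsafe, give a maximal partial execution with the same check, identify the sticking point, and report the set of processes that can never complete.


UNSAFE.
Key observation: R1 is the bottleneck — with T9, T2, T6, T4 done the pool holds (3, 5), short of every remaining need.
The run T9, T2, T6, T4 cannot be extended any further. Step-by-step check:
  pool = (1, 2)
  T9: need (0, 2) fits (1, 2); releases (1, 0), pool now (2, 2)
  T2: need (0, 1) fits (2, 2); releases (0, 1), pool now (2, 3)
  T6: need (2, 0) fits (2, 3); releases (0, 2), pool now (2, 5)
  T4: need (0, 3) fits (2, 5); releases (1, 0), pool now (3, 5)
  T5 still needs (0, 6) but only (3, 5) is free — short on R1
  T7 still needs (0, 6) but only (3, 5) is free — short on R1
Never able to finish: T5 and T7.


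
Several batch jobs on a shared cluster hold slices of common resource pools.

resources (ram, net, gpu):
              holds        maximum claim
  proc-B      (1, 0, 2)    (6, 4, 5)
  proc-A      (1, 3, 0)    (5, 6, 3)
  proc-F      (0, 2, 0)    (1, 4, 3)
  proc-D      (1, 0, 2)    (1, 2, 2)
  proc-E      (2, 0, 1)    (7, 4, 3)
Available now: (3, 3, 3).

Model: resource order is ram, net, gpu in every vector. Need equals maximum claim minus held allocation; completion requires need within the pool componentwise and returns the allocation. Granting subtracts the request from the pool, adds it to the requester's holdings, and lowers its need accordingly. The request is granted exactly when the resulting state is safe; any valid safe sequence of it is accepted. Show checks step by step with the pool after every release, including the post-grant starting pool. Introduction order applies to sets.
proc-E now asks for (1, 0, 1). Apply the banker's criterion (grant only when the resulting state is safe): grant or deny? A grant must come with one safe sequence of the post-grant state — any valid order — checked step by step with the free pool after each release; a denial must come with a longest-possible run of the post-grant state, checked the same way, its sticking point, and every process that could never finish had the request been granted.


DENY — the pretend-granted state is unsafe.
Key observation: the pool after proc-D, proc-F is (3, 5, 4); every surviving request exceeds it in ram, so progress ends there.
After a pretend grant, a maximal execution: proc-D, proc-F — then nothing else fits. Check, step by step:
  pool = (2, 3, 2)
  proc-D: need (0, 2, 0) fits (2, 3, 2); releases (1, 0, 2), pool now (3, 3, 4)
  proc-F: need (1, 2, 3) fits (3, 3, 4); releases (0, 2, 0), pool now (3, 5, 4)
  proc-B still needs (5, 4, 3) but only (3, 5, 4) is free — short on ram
  proc-A still needs (4, 3, 3) but only (3, 5, 4) is free — short on ram
  proc-E still needs (4, 4, 1) but only (3, 5, 4) is free — short on ram
Had the request been granted, proc-B, proc-A and proc-E could never finish.


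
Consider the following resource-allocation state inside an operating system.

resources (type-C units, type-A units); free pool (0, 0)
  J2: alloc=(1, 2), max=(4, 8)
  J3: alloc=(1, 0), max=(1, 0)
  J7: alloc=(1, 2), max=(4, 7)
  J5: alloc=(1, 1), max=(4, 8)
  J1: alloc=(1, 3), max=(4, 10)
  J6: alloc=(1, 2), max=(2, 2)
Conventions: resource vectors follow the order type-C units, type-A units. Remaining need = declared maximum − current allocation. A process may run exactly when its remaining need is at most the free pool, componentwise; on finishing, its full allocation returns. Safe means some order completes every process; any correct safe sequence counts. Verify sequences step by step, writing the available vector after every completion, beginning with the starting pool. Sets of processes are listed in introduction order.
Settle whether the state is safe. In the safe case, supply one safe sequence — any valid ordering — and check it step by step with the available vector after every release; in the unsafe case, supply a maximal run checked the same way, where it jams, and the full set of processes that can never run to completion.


UNSAFE.
Key observation: once J3, J6 finish, the pool peaks at (2, 2) — and every remaining process still needs more type-C units than that.
A maximal execution: J3, J6 — then nothing else fits. Check, step by step:
  pool = (0, 0)
  J3: need (0, 0) fits (0, 0); releases (1, 0), pool now (1, 0)
  J6: need (1, 0) fits (1, 0); releases (1, 2), pool now (2, 2)
  J2 still needs (3, 6) but only (2, 2) is free — short on type-C units and type-A units
  J7 still needs (3, 5) but only (2, 2) is free — short on type-C units and type-A units
  J5 still needs (3, 7) but only (2, 2) is free — short on type-C units and type-A units
  J1 still needs (3, 7) but only (2, 2) is free — short on type-C units and type-A units
Permanently blocked: J2, J7, J5 and J1.
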